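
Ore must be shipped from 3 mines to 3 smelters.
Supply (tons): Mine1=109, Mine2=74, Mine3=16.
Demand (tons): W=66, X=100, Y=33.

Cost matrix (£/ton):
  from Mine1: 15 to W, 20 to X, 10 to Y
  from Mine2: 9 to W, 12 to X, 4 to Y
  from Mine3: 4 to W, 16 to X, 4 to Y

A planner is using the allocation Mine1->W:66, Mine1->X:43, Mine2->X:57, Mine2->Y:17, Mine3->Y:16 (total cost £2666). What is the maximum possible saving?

114

Current plan cost = 66·15 + 43·20 + 57·12 + 17·4 + 16·4 = £2666.
Optimal plan:
  Mine1->W: 50 × £15 = £750
  Mine1->X: 26 × £20 = £520
  Mine1->Y: 33 × £10 = £330
  Mine2->X: 74 × £12 = £888
  Mine3->W: 16 × £4 = £64
Optimal cost = £2552.
Saving = 2666 − 2552 = £114.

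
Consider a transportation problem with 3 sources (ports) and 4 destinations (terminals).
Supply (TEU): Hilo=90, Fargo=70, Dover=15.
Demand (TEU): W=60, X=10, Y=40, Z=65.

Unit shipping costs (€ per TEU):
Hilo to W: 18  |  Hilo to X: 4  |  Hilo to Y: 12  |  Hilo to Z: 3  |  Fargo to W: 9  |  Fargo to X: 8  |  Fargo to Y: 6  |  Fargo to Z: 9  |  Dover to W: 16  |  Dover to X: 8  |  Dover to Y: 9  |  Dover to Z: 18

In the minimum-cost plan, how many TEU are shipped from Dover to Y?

The minimum-cost plan:
  Hilo–X: 10 × €4 = €40
  Hilo–Y: 15 × €12 = €180
  Hilo–Z: 65 × €3 = €195
  Fargo–W: 60 × €9 = €540
  Fargo–Y: 10 × €6 = €60
  Dover–Y: 15 × €9 = €135
Total cost = €1150.
So Dover→Y carries 15 TEU.

15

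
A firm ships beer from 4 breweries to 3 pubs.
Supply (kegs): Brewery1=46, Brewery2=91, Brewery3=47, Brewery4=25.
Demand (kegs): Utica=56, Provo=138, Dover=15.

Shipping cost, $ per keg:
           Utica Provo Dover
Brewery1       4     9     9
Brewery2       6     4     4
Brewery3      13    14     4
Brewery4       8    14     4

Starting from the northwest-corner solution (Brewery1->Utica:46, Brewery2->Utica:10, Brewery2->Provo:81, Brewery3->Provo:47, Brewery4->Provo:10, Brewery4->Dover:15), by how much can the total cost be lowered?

Current plan cost = 46·4 + 10·6 + 81·4 + 47·14 + 10·14 + 15·4 = $1426.
Optimal plan:
  Brewery1→Utica: 31 × $4 = $124
  Brewery1→Provo: 15 × $9 = $135
  Brewery2→Provo: 91 × $4 = $364
  Brewery3→Provo: 32 × $14 = $448
  Brewery3→Dover: 15 × $4 = $60
  Brewery4→Utica: 25 × $8 = $200
Optimal cost = $1331.
Saving = 1426 − 1331 = $95.

95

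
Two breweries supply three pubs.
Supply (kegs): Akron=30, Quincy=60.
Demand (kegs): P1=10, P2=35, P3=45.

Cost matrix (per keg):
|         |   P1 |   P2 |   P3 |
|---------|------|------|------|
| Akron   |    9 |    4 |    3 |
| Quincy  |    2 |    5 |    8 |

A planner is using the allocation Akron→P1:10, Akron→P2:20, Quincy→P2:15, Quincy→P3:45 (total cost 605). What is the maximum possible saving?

200

Current plan cost = 10·9 + 20·4 + 15·5 + 45·8 = 605.
Optimal plan:
  Akron to P3: 30 × 3 = 90
  Quincy to P1: 10 × 2 = 20
  Quincy to P2: 35 × 5 = 175
  Quincy to P3: 15 × 8 = 120
Optimal cost = 405.
Saving = 605 − 405 = 200.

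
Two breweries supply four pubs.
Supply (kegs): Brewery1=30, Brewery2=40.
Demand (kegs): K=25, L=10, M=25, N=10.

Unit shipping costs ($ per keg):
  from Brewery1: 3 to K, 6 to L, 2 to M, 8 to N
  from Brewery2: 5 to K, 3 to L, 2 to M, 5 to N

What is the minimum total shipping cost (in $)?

One minimum-cost allocation:
  Brewery1→K: 25 × $3 = $75
  Brewery1→M: 5 × $2 = $10
  Brewery2→L: 10 × $3 = $30
  Brewery2→M: 20 × $2 = $40
  Brewery2→N: 10 × $5 = $50
Total = 75 + 10 + 30 + 40 + 50 = $205.
(Supply check: Brewery1 ships 30; Brewery2 ships 40.)

205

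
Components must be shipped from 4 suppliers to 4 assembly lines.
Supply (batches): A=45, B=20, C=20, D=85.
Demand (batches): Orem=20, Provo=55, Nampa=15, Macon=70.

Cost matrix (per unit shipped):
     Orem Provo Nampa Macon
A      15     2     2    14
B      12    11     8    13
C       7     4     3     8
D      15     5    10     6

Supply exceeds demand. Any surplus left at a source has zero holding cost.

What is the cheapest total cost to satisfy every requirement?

805

A cheapest plan:
  A→Provo: 40 × 2 = 80
  A→Nampa: 5 × 2 = 10
  B→Orem: 10 × 12 = 120
  C→Orem: 10 × 7 = 70
  C→Nampa: 10 × 3 = 30
  D→Provo: 15 × 5 = 75
  D→Macon: 70 × 6 = 420
Total = 80 + 10 + 120 + 70 + 30 + 75 + 420 = 805.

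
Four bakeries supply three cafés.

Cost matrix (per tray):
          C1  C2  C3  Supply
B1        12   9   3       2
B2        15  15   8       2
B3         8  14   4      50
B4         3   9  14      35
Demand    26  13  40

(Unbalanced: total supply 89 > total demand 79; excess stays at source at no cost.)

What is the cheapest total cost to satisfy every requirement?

A cheapest plan:
  B1 to C2: 2 trays
  B3 to C1: 2 trays
  B3 to C3: 40 trays
  B4 to C1: 24 trays
  B4 to C2: 11 trays
Total cost = 365.
(Supply check: B1 ships 2; B2 ships 0; B3 ships 42; B4 ships 35.)

365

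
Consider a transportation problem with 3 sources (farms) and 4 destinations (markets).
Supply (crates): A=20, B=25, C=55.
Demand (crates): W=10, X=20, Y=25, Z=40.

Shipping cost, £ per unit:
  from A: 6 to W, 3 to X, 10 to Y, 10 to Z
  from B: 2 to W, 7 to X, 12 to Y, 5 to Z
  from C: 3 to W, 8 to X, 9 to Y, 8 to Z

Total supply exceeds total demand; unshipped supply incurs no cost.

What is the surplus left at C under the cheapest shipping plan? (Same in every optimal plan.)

Minimum-cost shipments:
  A to X: 20 × £3 = £60
  B to Z: 25 × £5 = £125
  C to W: 10 × £3 = £30
  C to Y: 25 × £9 = £225
  C to Z: 15 × £8 = £120
Total cost = £560.
C ships 50 of its 55, leaving 5.

5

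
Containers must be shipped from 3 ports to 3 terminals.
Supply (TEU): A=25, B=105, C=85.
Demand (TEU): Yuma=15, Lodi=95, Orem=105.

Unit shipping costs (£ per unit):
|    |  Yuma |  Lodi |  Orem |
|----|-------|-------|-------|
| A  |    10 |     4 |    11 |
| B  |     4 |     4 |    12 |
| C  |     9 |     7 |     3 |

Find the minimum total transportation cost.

915

One minimum-cost allocation:
  A–Lodi: 5 × £4 = £20
  A–Orem: 20 × £11 = £220
  B–Yuma: 15 × £4 = £60
  B–Lodi: 90 × £4 = £360
  C–Orem: 85 × £3 = £255
Total = 20 + 220 + 60 + 360 + 255 = £915.
(Supply check: A ships 25; B ships 105; C ships 85.)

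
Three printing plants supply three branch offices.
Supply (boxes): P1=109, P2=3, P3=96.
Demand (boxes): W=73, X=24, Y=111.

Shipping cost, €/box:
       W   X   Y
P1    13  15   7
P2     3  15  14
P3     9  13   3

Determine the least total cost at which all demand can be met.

Optimal allocation:
  P1→X: 24 × €15 = €360
  P1→Y: 85 × €7 = €595
  P2→W: 3 × €3 = €9
  P3→W: 70 × €9 = €630
  P3→Y: 26 × €3 = €78
Total = 360 + 595 + 9 + 630 + 78 = €1672.
(Supply check: P1 ships 109; P2 ships 3; P3 ships 96.)

1672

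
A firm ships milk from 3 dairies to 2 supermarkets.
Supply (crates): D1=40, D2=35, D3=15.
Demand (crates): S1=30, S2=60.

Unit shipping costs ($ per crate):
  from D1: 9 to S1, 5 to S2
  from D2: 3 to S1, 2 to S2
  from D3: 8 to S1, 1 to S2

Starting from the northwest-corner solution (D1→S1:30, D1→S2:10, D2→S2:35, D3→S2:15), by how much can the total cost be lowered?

90

Current plan cost = 30·9 + 10·5 + 35·2 + 15·1 = $405.
Optimal plan:
  D1–S2: 40 × $5 = $200
  D2–S1: 30 × $3 = $90
  D2–S2: 5 × $2 = $10
  D3–S2: 15 × $1 = $15
Optimal cost = $315.
Saving = 405 − 315 = $90.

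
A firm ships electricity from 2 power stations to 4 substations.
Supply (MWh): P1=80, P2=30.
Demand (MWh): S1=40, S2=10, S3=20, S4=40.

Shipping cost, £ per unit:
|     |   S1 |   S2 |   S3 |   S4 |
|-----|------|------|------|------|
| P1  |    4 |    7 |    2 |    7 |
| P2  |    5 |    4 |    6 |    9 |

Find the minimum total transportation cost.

A cheapest plan:
  P1–S1: 20 × £4 = £80
  P1–S3: 20 × £2 = £40
  P1–S4: 40 × £7 = £280
  P2–S1: 20 × £5 = £100
  P2–S2: 10 × £4 = £40
Total = 80 + 40 + 280 + 100 + 40 = £540.

540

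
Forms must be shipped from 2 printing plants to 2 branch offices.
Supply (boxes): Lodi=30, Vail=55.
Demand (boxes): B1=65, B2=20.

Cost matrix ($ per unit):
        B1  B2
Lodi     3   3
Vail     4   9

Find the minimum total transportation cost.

An optimal shipping plan:
  Lodi->B1: 10 boxes
  Lodi->B2: 20 boxes
  Vail->B1: 55 boxes
Total cost = $310.

310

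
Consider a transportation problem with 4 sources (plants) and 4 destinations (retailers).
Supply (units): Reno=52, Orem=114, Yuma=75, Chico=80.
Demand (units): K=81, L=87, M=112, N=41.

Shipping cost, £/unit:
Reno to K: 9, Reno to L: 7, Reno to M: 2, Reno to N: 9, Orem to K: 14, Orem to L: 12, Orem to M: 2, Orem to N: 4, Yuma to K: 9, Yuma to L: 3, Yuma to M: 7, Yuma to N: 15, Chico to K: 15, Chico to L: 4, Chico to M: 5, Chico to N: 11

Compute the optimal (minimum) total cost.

An optimal shipping plan:
  Reno to K: 13 units
  Reno to M: 39 units
  Orem to M: 73 units
  Orem to N: 41 units
  Yuma to K: 68 units
  Yuma to L: 7 units
  Chico to L: 80 units
Total cost = £1458.
(Supply check: Reno ships 52; Orem ships 114; Yuma ships 75; Chico ships 80.)

1458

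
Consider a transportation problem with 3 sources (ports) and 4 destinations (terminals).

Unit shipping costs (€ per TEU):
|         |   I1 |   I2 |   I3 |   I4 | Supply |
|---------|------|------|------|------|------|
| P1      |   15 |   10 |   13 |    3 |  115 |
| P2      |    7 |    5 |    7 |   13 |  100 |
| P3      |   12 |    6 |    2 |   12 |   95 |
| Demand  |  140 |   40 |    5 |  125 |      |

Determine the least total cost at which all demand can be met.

Optimal allocation:
  P1 to I4: 115 TEU
  P2 to I1: 100 TEU
  P3 to I1: 40 TEU
  P3 to I2: 40 TEU
  P3 to I3: 5 TEU
  P3 to I4: 10 TEU
Total cost = €1895.

1895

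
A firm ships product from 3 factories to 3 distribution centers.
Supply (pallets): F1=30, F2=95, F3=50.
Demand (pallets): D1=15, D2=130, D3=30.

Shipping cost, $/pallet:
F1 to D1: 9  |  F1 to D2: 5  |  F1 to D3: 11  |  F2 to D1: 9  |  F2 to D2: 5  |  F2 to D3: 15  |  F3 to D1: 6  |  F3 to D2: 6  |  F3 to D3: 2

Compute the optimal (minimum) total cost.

Optimal allocation:
  F1→D2: 30 × $5 = $150
  F2→D2: 95 × $5 = $475
  F3→D1: 15 × $6 = $90
  F3→D2: 5 × $6 = $30
  F3→D3: 30 × $2 = $60
Total = 150 + 475 + 90 + 30 + 60 = $805.

805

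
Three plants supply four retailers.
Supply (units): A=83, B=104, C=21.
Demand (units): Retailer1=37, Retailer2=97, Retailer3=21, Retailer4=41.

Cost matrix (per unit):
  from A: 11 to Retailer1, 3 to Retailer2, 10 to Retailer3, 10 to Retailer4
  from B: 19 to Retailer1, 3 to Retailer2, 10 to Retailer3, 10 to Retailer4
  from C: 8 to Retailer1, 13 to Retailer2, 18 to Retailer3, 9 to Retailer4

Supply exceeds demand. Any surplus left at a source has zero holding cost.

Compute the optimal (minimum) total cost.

A cheapest plan:
  A->Retailer1: 16 × 11 = 176
  A->Retailer3: 21 × 10 = 210
  A->Retailer4: 41 × 10 = 410
  B->Retailer2: 97 × 3 = 291
  C->Retailer1: 21 × 8 = 168
Total = 176 + 210 + 410 + 291 + 168 = 1255.

1255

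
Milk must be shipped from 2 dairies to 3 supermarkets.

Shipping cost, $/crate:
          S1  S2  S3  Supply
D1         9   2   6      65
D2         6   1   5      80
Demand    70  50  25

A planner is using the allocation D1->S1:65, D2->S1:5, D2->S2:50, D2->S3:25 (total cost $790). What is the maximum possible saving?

Current plan cost = 65·9 + 5·6 + 50·1 + 25·5 = $790.
Optimal plan:
  D1 to S2: 50 crates
  D1 to S3: 15 crates
  D2 to S1: 70 crates
  D2 to S3: 10 crates
Optimal cost = $660.
Saving = 790 − 660 = $130.

130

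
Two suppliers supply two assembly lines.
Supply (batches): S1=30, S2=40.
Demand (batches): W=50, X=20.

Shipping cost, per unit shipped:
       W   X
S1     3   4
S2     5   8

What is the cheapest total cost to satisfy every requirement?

One minimum-cost allocation:
  S1->W: 10 × 3 = 30
  S1->X: 20 × 4 = 80
  S2->W: 40 × 5 = 200
Total = 30 + 80 + 200 = 310.

310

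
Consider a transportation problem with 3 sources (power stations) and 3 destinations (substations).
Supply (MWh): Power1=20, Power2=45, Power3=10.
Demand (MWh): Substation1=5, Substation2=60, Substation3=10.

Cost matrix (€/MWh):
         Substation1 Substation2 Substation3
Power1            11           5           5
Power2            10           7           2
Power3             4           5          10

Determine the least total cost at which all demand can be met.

An optimal shipping plan:
  Power1 to Substation2: 20 × €5 = €100
  Power2 to Substation2: 35 × €7 = €245
  Power2 to Substation3: 10 × €2 = €20
  Power3 to Substation1: 5 × €4 = €20
  Power3 to Substation2: 5 × €5 = €25
Total = 100 + 245 + 20 + 20 + 25 = €410.

410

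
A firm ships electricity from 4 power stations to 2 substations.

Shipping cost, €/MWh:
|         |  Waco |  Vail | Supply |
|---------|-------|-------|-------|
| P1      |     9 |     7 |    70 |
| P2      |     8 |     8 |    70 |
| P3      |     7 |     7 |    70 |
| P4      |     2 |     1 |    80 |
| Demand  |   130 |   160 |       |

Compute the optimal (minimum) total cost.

1620

One minimum-cost allocation:
  P1->Vail: 70 × €7 = €490
  P2->Waco: 70 × €8 = €560
  P3->Waco: 60 × €7 = €420
  P3->Vail: 10 × €7 = €70
  P4->Vail: 80 × €1 = €80
Total = 490 + 560 + 420 + 70 + 80 = €1620.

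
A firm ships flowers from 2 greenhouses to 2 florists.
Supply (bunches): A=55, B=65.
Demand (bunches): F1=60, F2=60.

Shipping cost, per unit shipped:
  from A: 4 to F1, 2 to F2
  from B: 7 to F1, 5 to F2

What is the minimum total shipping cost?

555

An optimal shipping plan:
  A to F2: 55 × 2 = 110
  B to F1: 60 × 7 = 420
  B to F2: 5 × 5 = 25
Total = 110 + 420 + 25 = 555.
(Supply check: A ships 55; B ships 65.)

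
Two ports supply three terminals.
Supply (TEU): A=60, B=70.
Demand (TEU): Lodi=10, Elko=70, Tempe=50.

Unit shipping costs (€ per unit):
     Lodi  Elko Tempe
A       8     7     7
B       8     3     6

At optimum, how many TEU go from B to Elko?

The minimum-cost plan:
  A→Lodi: 10 × €8 = €80
  A→Tempe: 50 × €7 = €350
  B→Elko: 70 × €3 = €210
Total cost = €640.
So B→Elko carries 70 TEU.

70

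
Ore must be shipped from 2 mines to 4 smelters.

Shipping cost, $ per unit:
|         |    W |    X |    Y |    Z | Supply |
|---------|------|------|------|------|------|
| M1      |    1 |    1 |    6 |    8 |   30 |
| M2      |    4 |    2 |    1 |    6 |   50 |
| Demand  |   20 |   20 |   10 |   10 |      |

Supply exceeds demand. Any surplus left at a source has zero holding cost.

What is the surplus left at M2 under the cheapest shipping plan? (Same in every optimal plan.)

Minimum-cost shipments:
  M1→W: 20 × $1 = $20
  M1→X: 10 × $1 = $10
  M2→X: 10 × $2 = $20
  M2→Y: 10 × $1 = $10
  M2→Z: 10 × $6 = $60
Total cost = $120.
M2 ships 30 of its 50, leaving 20.

20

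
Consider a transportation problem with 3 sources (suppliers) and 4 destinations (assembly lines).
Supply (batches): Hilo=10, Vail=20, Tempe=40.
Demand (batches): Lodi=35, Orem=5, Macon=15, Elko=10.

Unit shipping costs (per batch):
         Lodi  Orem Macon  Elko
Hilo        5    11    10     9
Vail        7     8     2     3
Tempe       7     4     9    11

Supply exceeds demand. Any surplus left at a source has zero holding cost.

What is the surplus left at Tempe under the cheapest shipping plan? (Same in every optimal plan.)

5

An optimal plan:
  Hilo to Lodi: 10 × 5 = 50
  Vail to Macon: 10 × 2 = 20
  Vail to Elko: 10 × 3 = 30
  Tempe to Lodi: 25 × 7 = 175
  Tempe to Orem: 5 × 4 = 20
  Tempe to Macon: 5 × 9 = 45
Total cost = 340.
Tempe ships 35 of its 40, leaving 5.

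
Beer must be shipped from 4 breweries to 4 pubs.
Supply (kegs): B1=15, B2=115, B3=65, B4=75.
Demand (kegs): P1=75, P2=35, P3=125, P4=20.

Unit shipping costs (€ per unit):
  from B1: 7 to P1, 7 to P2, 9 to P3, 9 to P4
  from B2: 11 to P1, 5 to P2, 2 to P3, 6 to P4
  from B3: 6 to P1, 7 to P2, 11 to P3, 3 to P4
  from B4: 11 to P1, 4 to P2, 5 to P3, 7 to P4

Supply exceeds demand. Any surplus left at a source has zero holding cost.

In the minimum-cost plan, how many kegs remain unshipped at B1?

0

Minimum-cost shipments:
  B1 to P1: 15 × €7 = €105
  B2 to P3: 115 × €2 = €230
  B3 to P1: 60 × €6 = €360
  B3 to P4: 5 × €3 = €15
  B4 to P2: 35 × €4 = €140
  B4 to P3: 10 × €5 = €50
  B4 to P4: 15 × €7 = €105
Total cost = €1005.
B1 ships 15 of its 15, leaving 0.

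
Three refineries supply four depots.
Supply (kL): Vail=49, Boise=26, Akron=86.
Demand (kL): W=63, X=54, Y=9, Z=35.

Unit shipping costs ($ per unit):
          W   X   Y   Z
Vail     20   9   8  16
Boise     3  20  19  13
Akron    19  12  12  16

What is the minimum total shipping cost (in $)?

1941

One minimum-cost allocation:
  Vail–X: 40 × $9 = $360
  Vail–Y: 9 × $8 = $72
  Boise–W: 26 × $3 = $78
  Akron–W: 37 × $19 = $703
  Akron–X: 14 × $12 = $168
  Akron–Z: 35 × $16 = $560
Total = 360 + 72 + 78 + 703 + 168 + 560 = $1941.
(Supply check: Vail ships 49; Boise ships 26; Akron ships 86.)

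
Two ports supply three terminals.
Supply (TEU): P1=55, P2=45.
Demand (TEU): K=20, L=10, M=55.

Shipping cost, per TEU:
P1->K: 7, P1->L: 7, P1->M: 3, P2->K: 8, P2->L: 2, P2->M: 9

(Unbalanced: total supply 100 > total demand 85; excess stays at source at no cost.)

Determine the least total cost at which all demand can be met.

345

One minimum-cost allocation:
  P1 to M: 55 × 3 = 165
  P2 to K: 20 × 8 = 160
  P2 to L: 10 × 2 = 20
Total = 165 + 160 + 20 = 345.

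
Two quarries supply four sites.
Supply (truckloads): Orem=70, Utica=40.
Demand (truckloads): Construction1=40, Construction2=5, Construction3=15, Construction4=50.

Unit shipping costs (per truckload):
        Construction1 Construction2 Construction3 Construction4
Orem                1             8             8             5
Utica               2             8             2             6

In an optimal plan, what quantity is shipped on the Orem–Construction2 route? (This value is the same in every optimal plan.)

Optimal shipments:
  Orem→Construction1: 40 × 1 = 40
  Orem→Construction4: 30 × 5 = 150
  Utica→Construction2: 5 × 8 = 40
  Utica→Construction3: 15 × 2 = 30
  Utica→Construction4: 20 × 6 = 120
Total cost = 380.
The route Orem→Construction2 is not used.

0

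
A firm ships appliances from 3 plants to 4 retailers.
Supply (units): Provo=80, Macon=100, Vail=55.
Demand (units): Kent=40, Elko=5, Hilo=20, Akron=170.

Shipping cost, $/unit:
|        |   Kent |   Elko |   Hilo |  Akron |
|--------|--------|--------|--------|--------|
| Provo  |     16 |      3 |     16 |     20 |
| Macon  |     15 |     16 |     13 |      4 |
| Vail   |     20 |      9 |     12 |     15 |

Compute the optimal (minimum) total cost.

A cheapest plan:
  Provo to Kent: 40 × $16 = $640
  Provo to Elko: 5 × $3 = $15
  Provo to Hilo: 20 × $16 = $320
  Provo to Akron: 15 × $20 = $300
  Macon to Akron: 100 × $4 = $400
  Vail to Akron: 55 × $15 = $825
Total = 640 + 15 + 320 + 300 + 400 + 825 = $2500.
(Supply check: Provo ships 80; Macon ships 100; Vail ships 55.)

2500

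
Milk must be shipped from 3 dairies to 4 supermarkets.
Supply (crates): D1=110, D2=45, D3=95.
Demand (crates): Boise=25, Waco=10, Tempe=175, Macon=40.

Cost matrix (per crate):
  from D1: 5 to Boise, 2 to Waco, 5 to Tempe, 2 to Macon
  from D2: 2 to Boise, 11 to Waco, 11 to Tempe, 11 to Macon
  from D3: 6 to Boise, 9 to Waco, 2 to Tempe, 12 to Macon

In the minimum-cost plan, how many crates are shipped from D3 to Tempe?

Solving gives:
  D1–Waco: 10 × 2 = 20
  D1–Tempe: 60 × 5 = 300
  D1–Macon: 40 × 2 = 80
  D2–Boise: 25 × 2 = 50
  D2–Tempe: 20 × 11 = 220
  D3–Tempe: 95 × 2 = 190
Total cost = 860.
So D3→Tempe carries 95 crates.

95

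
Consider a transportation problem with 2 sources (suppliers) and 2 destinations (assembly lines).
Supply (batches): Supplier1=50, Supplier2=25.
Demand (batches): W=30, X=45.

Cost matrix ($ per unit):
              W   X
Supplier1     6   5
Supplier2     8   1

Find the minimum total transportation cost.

305

A cheapest plan:
  Supplier1→W: 30 × $6 = $180
  Supplier1→X: 20 × $5 = $100
  Supplier2→X: 25 × $1 = $25
Total = 180 + 100 + 25 = $305.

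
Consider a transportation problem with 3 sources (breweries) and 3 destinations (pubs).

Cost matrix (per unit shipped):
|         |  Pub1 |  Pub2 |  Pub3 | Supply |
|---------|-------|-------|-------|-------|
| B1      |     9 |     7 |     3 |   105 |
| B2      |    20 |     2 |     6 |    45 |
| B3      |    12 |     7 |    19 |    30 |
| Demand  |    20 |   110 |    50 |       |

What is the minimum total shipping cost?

875

Optimal allocation:
  B1 to Pub1: 20 kegs
  B1 to Pub2: 35 kegs
  B1 to Pub3: 50 kegs
  B2 to Pub2: 45 kegs
  B3 to Pub2: 30 kegs
Total cost = 875.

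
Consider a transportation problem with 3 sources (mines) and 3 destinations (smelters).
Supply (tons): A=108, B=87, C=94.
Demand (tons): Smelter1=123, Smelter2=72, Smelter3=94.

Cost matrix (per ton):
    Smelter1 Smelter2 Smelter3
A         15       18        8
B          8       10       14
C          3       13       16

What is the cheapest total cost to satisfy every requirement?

2084

An optimal shipping plan:
  A to Smelter1: 14 × 15 = 210
  A to Smelter3: 94 × 8 = 752
  B to Smelter1: 15 × 8 = 120
  B to Smelter2: 72 × 10 = 720
  C to Smelter1: 94 × 3 = 282
Total = 210 + 752 + 120 + 720 + 282 = 2084.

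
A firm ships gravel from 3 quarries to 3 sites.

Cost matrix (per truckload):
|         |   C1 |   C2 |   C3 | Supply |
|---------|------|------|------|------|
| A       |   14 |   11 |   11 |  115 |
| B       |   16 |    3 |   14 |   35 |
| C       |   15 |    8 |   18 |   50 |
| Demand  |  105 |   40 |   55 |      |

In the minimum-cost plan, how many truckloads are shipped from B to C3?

0

The minimum-cost plan:
  A to C1: 60 × 14 = 840
  A to C3: 55 × 11 = 605
  B to C2: 35 × 3 = 105
  C to C1: 45 × 15 = 675
  C to C2: 5 × 8 = 40
Total cost = 2265.
The route B→C3 is not used.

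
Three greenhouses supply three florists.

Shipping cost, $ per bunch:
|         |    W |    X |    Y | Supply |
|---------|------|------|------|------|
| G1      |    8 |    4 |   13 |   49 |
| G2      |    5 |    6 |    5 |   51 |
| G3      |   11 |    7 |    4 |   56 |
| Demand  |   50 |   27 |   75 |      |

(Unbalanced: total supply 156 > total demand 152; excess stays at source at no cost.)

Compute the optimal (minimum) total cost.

731

One minimum-cost allocation:
  G1→W: 18 bunches
  G1→X: 27 bunches
  G2→W: 32 bunches
  G2→Y: 19 bunches
  G3→Y: 56 bunches
Total cost = $731.
(Supply check: G1 ships 45; G2 ships 51; G3 ships 56.)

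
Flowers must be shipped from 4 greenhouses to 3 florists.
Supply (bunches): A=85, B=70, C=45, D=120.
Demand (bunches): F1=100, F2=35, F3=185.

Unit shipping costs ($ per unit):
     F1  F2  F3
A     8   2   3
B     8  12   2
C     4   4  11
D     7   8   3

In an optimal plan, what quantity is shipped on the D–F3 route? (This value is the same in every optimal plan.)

65

The minimum-cost plan:
  A->F2: 35 × $2 = $70
  A->F3: 50 × $3 = $150
  B->F3: 70 × $2 = $140
  C->F1: 45 × $4 = $180
  D->F1: 55 × $7 = $385
  D->F3: 65 × $3 = $195
Total cost = $1120.
So D→F3 carries 65 bunches.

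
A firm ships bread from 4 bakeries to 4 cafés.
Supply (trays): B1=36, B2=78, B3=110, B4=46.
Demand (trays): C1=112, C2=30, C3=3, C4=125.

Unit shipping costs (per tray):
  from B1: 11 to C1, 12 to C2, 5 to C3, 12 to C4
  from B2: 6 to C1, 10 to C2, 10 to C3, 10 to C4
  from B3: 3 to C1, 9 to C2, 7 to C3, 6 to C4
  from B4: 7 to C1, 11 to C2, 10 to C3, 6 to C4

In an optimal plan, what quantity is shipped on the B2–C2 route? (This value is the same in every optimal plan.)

0

Optimal shipments:
  B1–C2: 30 trays
  B1–C3: 3 trays
  B1–C4: 3 trays
  B2–C1: 78 trays
  B3–C1: 34 trays
  B3–C4: 76 trays
  B4–C4: 46 trays
Total cost = 1713.
The route B2→C2 is not used.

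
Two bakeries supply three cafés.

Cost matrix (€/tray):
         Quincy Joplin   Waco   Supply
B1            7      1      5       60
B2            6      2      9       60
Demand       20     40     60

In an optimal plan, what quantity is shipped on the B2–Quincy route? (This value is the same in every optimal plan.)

20

The minimum-cost plan:
  B1–Waco: 60 trays
  B2–Quincy: 20 trays
  B2–Joplin: 40 trays
Total cost = €500.
So B2→Quincy carries 20 trays.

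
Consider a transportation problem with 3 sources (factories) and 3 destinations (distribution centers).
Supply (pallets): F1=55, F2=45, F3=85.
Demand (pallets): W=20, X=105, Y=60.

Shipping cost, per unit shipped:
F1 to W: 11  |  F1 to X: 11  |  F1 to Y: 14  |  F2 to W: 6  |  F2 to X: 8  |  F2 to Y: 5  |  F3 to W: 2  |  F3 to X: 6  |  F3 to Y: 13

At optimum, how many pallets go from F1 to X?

Solving gives:
  F1 to X: 40 × 11 = 440
  F1 to Y: 15 × 14 = 210
  F2 to Y: 45 × 5 = 225
  F3 to W: 20 × 2 = 40
  F3 to X: 65 × 6 = 390
Total cost = 1305.
So F1→X carries 40 pallets.

40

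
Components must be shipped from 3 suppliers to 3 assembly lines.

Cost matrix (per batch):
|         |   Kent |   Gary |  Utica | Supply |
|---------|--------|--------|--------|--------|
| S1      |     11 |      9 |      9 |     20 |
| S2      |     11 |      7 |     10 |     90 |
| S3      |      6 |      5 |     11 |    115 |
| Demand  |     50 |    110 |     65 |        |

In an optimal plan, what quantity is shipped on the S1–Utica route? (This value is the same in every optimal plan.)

The minimum-cost plan:
  S1→Utica: 20 × 9 = 180
  S2→Gary: 45 × 7 = 315
  S2→Utica: 45 × 10 = 450
  S3→Kent: 50 × 6 = 300
  S3→Gary: 65 × 5 = 325
Total cost = 1570.
So S1→Utica carries 20 batches.

20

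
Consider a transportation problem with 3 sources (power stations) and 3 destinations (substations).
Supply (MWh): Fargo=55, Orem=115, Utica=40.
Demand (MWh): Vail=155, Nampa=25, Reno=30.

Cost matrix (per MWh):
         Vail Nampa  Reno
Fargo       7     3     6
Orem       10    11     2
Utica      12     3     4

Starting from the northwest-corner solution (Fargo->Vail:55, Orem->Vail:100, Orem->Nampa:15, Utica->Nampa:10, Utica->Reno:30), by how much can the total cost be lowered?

150

Current plan cost = 55·7 + 100·10 + 15·11 + 10·3 + 30·4 = 1700.
Optimal plan:
  Fargo→Vail: 55 × 7 = 385
  Orem→Vail: 85 × 10 = 850
  Orem→Reno: 30 × 2 = 60
  Utica→Vail: 15 × 12 = 180
  Utica→Nampa: 25 × 3 = 75
Optimal cost = 1550.
Saving = 1700 − 1550 = 150.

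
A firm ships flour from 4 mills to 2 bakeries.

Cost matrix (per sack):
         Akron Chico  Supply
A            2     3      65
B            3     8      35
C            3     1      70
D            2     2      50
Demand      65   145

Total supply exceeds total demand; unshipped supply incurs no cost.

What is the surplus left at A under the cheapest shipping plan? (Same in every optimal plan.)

An optimal plan:
  A→Akron: 40 sacks
  A→Chico: 25 sacks
  B→Akron: 25 sacks
  C→Chico: 70 sacks
  D→Chico: 50 sacks
Total cost = 400.
A ships 65 of its 65, leaving 0.

0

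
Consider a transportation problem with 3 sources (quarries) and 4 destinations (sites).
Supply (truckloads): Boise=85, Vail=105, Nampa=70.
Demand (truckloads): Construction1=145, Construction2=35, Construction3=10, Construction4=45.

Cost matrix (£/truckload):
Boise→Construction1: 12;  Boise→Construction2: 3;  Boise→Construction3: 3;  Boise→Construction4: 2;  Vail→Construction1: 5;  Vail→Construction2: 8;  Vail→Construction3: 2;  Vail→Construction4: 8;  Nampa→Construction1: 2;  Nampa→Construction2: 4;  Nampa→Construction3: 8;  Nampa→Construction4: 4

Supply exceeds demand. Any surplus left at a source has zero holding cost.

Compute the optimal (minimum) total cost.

An optimal shipping plan:
  Boise->Construction2: 35 × £3 = £105
  Boise->Construction4: 45 × £2 = £90
  Vail->Construction1: 75 × £5 = £375
  Vail->Construction3: 10 × £2 = £20
  Nampa->Construction1: 70 × £2 = £140
Total = 105 + 90 + 375 + 20 + 140 = £730.

730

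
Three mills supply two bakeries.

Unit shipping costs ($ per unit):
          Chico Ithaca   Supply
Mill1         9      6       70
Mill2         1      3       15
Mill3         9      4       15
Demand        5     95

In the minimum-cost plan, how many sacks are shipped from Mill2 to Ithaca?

10

Optimal shipments:
  Mill1 to Ithaca: 70 × $6 = $420
  Mill2 to Chico: 5 × $1 = $5
  Mill2 to Ithaca: 10 × $3 = $30
  Mill3 to Ithaca: 15 × $4 = $60
Total cost = $515.
So Mill2→Ithaca carries 10 sacks.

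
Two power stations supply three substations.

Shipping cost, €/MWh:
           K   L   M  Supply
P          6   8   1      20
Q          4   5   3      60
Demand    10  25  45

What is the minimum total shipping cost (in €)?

260

An optimal shipping plan:
  P->M: 20 MWh
  Q->K: 10 MWh
  Q->L: 25 MWh
  Q->M: 25 MWh
Total cost = €260.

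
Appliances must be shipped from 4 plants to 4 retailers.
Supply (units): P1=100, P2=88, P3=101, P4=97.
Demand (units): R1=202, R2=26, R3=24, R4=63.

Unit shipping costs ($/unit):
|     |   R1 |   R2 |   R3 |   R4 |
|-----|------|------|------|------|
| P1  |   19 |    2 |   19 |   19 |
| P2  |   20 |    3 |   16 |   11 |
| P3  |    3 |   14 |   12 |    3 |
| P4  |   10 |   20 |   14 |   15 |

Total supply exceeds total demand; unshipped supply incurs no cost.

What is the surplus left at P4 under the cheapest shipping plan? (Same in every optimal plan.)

0

Minimum-cost shipments:
  P1→R1: 4 × $19 = $76
  P1→R2: 26 × $2 = $52
  P2→R3: 24 × $16 = $384
  P2→R4: 63 × $11 = $693
  P3→R1: 101 × $3 = $303
  P4→R1: 97 × $10 = $970
Total cost = $2478.
P4 ships 97 of its 97, leaving 0.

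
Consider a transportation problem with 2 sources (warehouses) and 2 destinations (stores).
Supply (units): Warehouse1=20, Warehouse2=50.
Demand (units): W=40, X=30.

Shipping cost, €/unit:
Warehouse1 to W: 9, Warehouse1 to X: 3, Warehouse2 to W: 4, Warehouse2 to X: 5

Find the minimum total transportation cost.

270

One minimum-cost allocation:
  Warehouse1->X: 20 × €3 = €60
  Warehouse2->W: 40 × €4 = €160
  Warehouse2->X: 10 × €5 = €50
Total = 60 + 160 + 50 = €270.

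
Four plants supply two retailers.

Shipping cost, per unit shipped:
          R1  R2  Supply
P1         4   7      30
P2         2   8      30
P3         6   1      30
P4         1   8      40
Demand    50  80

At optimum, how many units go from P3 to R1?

0

The minimum-cost plan:
  P1–R2: 30 × 7 = 210
  P2–R1: 10 × 2 = 20
  P2–R2: 20 × 8 = 160
  P3–R2: 30 × 1 = 30
  P4–R1: 40 × 1 = 40
Total cost = 460.
The route P3→R1 is not used.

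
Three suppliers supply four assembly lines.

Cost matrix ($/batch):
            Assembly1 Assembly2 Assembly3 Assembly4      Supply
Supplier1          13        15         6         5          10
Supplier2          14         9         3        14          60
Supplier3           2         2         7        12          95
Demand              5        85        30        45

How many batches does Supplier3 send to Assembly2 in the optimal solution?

85

Solving gives:
  Supplier1->Assembly4: 10 × $5 = $50
  Supplier2->Assembly3: 30 × $3 = $90
  Supplier2->Assembly4: 30 × $14 = $420
  Supplier3->Assembly1: 5 × $2 = $10
  Supplier3->Assembly2: 85 × $2 = $170
  Supplier3->Assembly4: 5 × $12 = $60
Total cost = $800.
So Supplier3→Assembly2 carries 85 batches.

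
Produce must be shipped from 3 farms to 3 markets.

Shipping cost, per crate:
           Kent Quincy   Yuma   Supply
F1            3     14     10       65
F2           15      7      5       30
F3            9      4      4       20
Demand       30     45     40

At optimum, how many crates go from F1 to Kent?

30

Solving gives:
  F1->Kent: 30 × 3 = 90
  F1->Yuma: 35 × 10 = 350
  F2->Quincy: 25 × 7 = 175
  F2->Yuma: 5 × 5 = 25
  F3->Quincy: 20 × 4 = 80
Total cost = 720.
So F1→Kent carries 30 crates.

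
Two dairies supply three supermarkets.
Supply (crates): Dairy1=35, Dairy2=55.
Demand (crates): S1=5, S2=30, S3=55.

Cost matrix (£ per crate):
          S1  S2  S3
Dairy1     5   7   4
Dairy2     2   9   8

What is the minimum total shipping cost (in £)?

A cheapest plan:
  Dairy1 to S3: 35 crates
  Dairy2 to S1: 5 crates
  Dairy2 to S2: 30 crates
  Dairy2 to S3: 20 crates
Total cost = £580.
(Supply check: Dairy1 ships 35; Dairy2 ships 55.)

580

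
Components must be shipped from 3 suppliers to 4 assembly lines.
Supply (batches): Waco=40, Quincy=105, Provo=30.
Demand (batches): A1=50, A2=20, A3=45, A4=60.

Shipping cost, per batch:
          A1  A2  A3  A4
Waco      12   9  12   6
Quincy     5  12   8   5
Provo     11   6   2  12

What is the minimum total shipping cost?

A cheapest plan:
  Waco–A2: 20 × 9 = 180
  Waco–A4: 20 × 6 = 120
  Quincy–A1: 50 × 5 = 250
  Quincy–A3: 15 × 8 = 120
  Quincy–A4: 40 × 5 = 200
  Provo–A3: 30 × 2 = 60
Total = 180 + 120 + 250 + 120 + 200 + 60 = 930.
(Supply check: Waco ships 40; Quincy ships 105; Provo ships 30.)

930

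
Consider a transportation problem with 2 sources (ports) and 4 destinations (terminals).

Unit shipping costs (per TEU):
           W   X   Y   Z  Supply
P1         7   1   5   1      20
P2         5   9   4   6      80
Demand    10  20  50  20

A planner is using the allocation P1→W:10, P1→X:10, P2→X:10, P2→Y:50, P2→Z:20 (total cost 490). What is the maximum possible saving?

Current plan cost = 10·7 + 10·1 + 10·9 + 50·4 + 20·6 = 490.
Optimal plan:
  P1 to X: 20 TEU
  P2 to W: 10 TEU
  P2 to Y: 50 TEU
  P2 to Z: 20 TEU
Optimal cost = 390.
Saving = 490 − 390 = 100.

100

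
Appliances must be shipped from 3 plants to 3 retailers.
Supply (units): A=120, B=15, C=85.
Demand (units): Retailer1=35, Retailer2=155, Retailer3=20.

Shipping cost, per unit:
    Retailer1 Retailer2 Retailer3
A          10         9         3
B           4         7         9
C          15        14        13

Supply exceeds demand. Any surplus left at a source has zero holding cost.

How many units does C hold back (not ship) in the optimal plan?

10

An optimal plan:
  A→Retailer2: 100 × 9 = 900
  A→Retailer3: 20 × 3 = 60
  B→Retailer1: 15 × 4 = 60
  C→Retailer1: 20 × 15 = 300
  C→Retailer2: 55 × 14 = 770
Total cost = 2090.
C ships 75 of its 85, leaving 10.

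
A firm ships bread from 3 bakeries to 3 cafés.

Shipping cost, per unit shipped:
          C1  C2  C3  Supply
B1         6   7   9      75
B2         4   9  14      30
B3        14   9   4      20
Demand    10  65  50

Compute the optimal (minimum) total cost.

885

Optimal allocation:
  B1 to C2: 45 × 7 = 315
  B1 to C3: 30 × 9 = 270
  B2 to C1: 10 × 4 = 40
  B2 to C2: 20 × 9 = 180
  B3 to C3: 20 × 4 = 80
Total = 315 + 270 + 40 + 180 + 80 = 885.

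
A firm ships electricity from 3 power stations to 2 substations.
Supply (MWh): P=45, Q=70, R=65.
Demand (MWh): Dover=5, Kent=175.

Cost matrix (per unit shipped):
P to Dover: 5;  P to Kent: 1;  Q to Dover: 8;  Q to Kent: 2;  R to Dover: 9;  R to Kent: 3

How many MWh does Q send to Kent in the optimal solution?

Solving gives:
  P–Dover: 5 MWh
  P–Kent: 40 MWh
  Q–Kent: 70 MWh
  R–Kent: 65 MWh
Total cost = 400.
So Q→Kent carries 70 MWh.

70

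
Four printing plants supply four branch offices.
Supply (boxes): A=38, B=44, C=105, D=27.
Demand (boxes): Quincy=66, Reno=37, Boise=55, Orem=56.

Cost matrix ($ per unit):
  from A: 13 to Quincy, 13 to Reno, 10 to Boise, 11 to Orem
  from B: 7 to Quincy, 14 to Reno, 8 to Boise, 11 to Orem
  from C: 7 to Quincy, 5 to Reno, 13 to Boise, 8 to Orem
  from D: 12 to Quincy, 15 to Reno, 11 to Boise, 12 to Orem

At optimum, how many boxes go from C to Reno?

The minimum-cost plan:
  A→Boise: 28 boxes
  A→Orem: 10 boxes
  B→Quincy: 44 boxes
  C→Quincy: 22 boxes
  C→Reno: 37 boxes
  C→Orem: 46 boxes
  D→Boise: 27 boxes
Total cost = $1702.
So C→Reno carries 37 boxes.

37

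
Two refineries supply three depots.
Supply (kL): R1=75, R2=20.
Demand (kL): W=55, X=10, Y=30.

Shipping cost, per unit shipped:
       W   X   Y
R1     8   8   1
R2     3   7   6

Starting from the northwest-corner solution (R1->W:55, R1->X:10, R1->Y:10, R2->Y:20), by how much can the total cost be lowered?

Current plan cost = 55·8 + 10·8 + 10·1 + 20·6 = 650.
Optimal plan:
  R1–W: 35 × 8 = 280
  R1–X: 10 × 8 = 80
  R1–Y: 30 × 1 = 30
  R2–W: 20 × 3 = 60
Optimal cost = 450.
Saving = 650 − 450 = 200.

200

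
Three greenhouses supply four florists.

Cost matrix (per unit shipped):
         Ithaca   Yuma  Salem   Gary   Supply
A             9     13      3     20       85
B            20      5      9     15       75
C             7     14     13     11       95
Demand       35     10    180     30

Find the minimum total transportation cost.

1855

Optimal allocation:
  A->Salem: 85 bunches
  B->Yuma: 10 bunches
  B->Salem: 65 bunches
  C->Ithaca: 35 bunches
  C->Salem: 30 bunches
  C->Gary: 30 bunches
Total cost = 1855.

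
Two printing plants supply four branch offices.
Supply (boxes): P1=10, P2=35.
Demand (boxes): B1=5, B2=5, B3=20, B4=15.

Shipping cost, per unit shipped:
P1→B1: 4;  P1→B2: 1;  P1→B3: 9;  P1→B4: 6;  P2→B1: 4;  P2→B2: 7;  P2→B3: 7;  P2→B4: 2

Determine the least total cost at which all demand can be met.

An optimal shipping plan:
  P1–B1: 5 × 4 = 20
  P1–B2: 5 × 1 = 5
  P2–B3: 20 × 7 = 140
  P2–B4: 15 × 2 = 30
Total = 20 + 5 + 140 + 30 = 195.
(Supply check: P1 ships 10; P2 ships 35.)

195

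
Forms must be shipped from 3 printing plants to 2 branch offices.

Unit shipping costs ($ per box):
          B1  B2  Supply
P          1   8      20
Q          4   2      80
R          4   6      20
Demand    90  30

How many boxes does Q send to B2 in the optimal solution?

Optimal shipments:
  P to B1: 20 × $1 = $20
  Q to B1: 50 × $4 = $200
  Q to B2: 30 × $2 = $60
  R to B1: 20 × $4 = $80
Total cost = $360.
So Q→B2 carries 30 boxes.

30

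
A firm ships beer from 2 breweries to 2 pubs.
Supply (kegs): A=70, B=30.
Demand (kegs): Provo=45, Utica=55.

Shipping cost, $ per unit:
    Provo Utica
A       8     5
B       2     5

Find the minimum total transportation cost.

An optimal shipping plan:
  A->Provo: 15 × $8 = $120
  A->Utica: 55 × $5 = $275
  B->Provo: 30 × $2 = $60
Total = 120 + 275 + 60 = $455.

455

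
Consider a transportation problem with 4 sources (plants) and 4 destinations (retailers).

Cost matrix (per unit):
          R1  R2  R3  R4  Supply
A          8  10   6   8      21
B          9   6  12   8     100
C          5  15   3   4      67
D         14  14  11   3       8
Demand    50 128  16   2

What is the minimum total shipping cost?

1213

Optimal allocation:
  A->R2: 21 × 10 = 210
  B->R2: 100 × 6 = 600
  C->R1: 50 × 5 = 250
  C->R2: 1 × 15 = 15
  C->R3: 16 × 3 = 48
  D->R2: 6 × 14 = 84
  D->R4: 2 × 3 = 6
Total = 210 + 600 + 250 + 15 + 48 + 84 + 6 = 1213.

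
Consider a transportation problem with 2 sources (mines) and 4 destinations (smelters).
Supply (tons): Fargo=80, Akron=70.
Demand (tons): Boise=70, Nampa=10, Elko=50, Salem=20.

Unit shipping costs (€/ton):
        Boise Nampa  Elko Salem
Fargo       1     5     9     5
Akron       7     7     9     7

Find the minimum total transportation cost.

A cheapest plan:
  Fargo->Boise: 70 tons
  Fargo->Nampa: 10 tons
  Akron->Elko: 50 tons
  Akron->Salem: 20 tons
Total cost = €710.

710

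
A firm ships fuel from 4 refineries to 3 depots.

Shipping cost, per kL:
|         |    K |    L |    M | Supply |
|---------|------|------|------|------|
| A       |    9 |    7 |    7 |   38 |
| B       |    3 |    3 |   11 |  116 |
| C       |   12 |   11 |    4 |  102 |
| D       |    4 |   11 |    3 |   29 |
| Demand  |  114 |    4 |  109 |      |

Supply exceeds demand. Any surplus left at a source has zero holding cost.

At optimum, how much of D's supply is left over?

0

Minimum-cost shipments:
  B→K: 112 × 3 = 336
  B→L: 4 × 3 = 12
  C→M: 82 × 4 = 328
  D→K: 2 × 4 = 8
  D→M: 27 × 3 = 81
Total cost = 765.
D ships 29 of its 29, leaving 0.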